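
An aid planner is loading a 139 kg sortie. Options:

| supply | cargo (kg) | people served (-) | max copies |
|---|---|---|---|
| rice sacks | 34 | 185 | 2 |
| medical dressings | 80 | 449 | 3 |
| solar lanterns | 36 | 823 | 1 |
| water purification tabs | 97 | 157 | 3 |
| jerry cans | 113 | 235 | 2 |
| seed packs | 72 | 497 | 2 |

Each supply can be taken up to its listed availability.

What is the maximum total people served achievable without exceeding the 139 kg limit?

1320

Ranking by ratio (people served/kg): solar lanterns 22.86, seed packs 6.90, medical dressings 5.61, rice sacks 5.44.
The ratio ordering already packs tightly: solar lanterns + seed packs, 108 kg, 1320.
Every other selection either busts 139 kg or exceeds an availability limit or fails to beat 1320.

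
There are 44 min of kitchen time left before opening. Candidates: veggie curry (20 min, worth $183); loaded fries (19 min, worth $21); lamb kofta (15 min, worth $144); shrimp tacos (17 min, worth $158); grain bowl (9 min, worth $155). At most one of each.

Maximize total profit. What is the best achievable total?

482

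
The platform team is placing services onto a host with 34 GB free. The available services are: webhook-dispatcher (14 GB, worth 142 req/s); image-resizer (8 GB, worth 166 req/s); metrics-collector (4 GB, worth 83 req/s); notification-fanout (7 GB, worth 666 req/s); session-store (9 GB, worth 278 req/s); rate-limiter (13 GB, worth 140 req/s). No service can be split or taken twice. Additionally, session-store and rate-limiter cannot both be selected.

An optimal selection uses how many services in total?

4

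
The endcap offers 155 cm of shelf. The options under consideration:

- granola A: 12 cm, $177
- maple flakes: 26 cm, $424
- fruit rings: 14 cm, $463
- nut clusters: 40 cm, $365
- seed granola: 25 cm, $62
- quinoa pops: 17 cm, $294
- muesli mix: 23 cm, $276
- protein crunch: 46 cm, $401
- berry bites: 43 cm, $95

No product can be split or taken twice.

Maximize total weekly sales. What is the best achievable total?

Taking the top-ratio products first gives granola A + maple flakes + fruit rings + nut clusters + quinoa pops + muesli mix for 1999 (132 cm).
The 23 cm tied up in muesli mix is better spent on protein crunch — total rises to 2124 (155 cm).
The closest alternative, granola A + maple flakes + fruit rings + quinoa pops + muesli mix + protein crunch, reaches only 2035.

2124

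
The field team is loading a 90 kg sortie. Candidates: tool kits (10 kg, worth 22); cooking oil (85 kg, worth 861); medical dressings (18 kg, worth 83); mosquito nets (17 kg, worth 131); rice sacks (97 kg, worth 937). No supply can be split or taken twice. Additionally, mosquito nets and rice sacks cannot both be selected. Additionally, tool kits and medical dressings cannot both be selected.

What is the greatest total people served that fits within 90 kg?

Best packing: cooking oil — 85 kg, 861 total.

861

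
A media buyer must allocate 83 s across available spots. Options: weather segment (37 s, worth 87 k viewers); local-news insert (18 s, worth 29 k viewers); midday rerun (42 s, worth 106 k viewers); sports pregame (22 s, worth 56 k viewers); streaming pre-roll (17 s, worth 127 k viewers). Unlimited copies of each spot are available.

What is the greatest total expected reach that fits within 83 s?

508

Taking 4×streaming pre-roll: 68 s used, 508 in expected reach.
Nothing else within 83 s beats 508.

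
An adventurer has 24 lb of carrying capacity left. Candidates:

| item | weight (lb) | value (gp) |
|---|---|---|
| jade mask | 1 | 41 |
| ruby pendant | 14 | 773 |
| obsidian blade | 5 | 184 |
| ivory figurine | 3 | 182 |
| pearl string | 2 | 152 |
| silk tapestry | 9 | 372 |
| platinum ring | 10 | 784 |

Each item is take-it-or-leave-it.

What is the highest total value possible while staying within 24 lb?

1557

By value per lb: platinum ring 78.40, pearl string 76.00, ivory figurine 60.67 lead.
A density-first pass picks ivory figurine + pearl string + silk tapestry + platinum ring — 1490 at 24 lb.
Replace ivory figurine and pearl string and silk tapestry with ruby pendant: the trade gains 67 net, giving 1557 at 24 lb.
Runner-up ivory figurine + pearl string + silk tapestry + platinum ring tops out at 1490.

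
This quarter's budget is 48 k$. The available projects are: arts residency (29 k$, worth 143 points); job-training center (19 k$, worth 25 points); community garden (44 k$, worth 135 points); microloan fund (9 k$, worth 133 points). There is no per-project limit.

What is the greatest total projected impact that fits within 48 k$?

665

Taking 5×microloan fund: 45 k$ used, 665 in projected impact.
That's the maximum — no swap from here does better than 665.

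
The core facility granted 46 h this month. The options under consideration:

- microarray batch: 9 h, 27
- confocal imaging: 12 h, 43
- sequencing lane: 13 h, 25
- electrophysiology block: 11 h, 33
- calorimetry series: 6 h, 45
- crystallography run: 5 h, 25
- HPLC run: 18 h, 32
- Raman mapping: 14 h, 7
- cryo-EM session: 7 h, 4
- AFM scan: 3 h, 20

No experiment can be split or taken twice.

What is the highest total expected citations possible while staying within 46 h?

Ranking by ratio (expected citations/h): calorimetry series 7.50, AFM scan 6.67, crystallography run 5.00.
The ratio ordering already packs tightly: microarray batch + confocal imaging + electrophysiology block + calorimetry series + crystallography run + AFM scan, 46 h, 193.
No other feasible combination exceeds 193.

193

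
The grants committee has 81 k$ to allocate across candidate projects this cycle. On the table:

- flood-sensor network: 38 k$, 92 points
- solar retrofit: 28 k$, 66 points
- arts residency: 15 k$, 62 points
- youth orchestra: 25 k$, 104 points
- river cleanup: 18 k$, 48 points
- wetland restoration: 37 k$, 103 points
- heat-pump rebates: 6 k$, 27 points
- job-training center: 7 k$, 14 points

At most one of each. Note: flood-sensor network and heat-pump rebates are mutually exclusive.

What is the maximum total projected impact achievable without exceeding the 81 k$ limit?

273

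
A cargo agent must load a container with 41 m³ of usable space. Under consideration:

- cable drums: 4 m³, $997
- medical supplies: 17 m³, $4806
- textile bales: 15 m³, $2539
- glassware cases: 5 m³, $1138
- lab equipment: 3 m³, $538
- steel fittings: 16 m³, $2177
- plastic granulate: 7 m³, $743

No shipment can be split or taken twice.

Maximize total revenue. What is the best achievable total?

Greedy by ratio would take cable drums + medical supplies + glassware cases + lab equipment + plastic granulate: 36 m³ used, total 8222.
Replace lab equipment and plastic granulate with textile bales: the trade gains 1258 net, giving 9480 at 41 m³.
The closest alternative, medical supplies + textile bales + glassware cases + lab equipment, reaches only 9021.

9480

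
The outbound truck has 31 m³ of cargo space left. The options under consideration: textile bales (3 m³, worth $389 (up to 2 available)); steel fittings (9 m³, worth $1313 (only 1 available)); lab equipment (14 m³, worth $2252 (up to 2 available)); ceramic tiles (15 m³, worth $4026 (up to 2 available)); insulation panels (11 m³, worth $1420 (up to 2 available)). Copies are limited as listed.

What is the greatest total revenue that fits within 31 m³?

8052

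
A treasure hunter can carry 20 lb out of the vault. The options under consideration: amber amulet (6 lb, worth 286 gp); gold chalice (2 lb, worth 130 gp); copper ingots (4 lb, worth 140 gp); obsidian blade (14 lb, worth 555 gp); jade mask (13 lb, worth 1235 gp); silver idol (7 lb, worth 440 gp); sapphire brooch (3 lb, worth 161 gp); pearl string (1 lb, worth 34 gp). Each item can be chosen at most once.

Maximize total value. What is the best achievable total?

1675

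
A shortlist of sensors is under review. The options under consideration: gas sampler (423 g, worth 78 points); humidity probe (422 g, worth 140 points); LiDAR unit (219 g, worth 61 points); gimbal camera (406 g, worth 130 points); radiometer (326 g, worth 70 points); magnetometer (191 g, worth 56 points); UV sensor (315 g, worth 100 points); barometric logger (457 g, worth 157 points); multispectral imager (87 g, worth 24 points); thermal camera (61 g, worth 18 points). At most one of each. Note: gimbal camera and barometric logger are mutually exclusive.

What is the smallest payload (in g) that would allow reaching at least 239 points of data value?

Minimise g subject to total data value ≥ 239.
humidity probe + UV sensor: 240 data value at 737 g.
No combination under 737 g hits 239.

737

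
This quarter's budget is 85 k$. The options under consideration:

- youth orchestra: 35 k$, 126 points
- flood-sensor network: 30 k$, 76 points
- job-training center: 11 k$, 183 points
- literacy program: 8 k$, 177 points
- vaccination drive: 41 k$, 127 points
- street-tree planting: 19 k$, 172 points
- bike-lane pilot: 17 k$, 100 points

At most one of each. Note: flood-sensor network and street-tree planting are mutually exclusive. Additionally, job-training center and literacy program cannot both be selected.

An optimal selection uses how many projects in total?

The maximum projected impact within 85 k$ is 581.
youth orchestra + job-training center + street-tree planting + bike-lane pilot hits 581 at 82 k$.
Every optimal selection uses 4 projects.

4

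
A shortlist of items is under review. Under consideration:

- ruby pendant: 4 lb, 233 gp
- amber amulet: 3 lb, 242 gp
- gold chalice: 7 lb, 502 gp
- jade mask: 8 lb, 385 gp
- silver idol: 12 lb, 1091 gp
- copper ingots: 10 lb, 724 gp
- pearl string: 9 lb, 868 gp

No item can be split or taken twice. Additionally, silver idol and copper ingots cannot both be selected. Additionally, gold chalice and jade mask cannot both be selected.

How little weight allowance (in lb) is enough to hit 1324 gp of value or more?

15

Need the lightest bundle worth ≥ 1324.
amber amulet + silver idol: 1333 value at 15 lb.
Any bundle with less than 15 lb falls short of 1324.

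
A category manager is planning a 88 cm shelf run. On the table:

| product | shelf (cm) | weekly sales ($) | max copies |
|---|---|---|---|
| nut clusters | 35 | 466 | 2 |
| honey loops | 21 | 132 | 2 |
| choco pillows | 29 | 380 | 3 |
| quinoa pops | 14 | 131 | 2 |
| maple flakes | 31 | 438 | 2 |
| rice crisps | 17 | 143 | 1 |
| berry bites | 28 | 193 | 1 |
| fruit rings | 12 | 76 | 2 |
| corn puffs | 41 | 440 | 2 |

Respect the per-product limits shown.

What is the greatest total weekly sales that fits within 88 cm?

1140

By weekly sales per cm: maple flakes 14.13, nut clusters 13.31, choco pillows 13.10, corn puffs 10.73 lead.
A density-first pass picks quinoa pops + 2×maple flakes + fruit rings — 1083 at 88 cm.
The 88 cm tied up in quinoa pops and 2×maple flakes and fruit rings is better spent on 3×choco pillows — total rises to 1140 (87 cm).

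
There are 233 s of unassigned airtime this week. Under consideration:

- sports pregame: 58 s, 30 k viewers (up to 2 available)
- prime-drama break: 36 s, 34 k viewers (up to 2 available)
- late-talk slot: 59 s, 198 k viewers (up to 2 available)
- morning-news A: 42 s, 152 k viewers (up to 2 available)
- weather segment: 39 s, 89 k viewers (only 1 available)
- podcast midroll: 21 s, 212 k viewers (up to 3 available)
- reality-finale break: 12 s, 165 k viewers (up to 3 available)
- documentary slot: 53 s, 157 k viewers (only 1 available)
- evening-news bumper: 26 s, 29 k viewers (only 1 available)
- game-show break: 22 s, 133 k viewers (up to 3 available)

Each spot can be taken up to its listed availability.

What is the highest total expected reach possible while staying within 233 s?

Taking the top-ratio spots first gives morning-news A + 3×podcast midroll + 3×reality-finale break + evening-news bumper + 3×game-show break for 1711 (233 s).
Replace morning-news A and evening-news bumper with late-talk slot: the trade gains 17 net, giving 1728 at 224 s.
Every other selection either busts 233 s or exceeds an availability limit or fails to beat 1728.

1728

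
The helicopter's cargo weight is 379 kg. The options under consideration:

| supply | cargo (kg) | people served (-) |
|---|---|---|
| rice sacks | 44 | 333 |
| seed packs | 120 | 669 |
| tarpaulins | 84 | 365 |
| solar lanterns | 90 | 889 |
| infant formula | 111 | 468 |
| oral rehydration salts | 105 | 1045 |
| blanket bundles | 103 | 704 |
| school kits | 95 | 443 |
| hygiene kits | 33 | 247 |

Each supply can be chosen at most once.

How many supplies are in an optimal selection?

Best achievable people served is 3218.
One optimal bundle: rice sacks + solar lanterns + oral rehydration salts + blanket bundles + hygiene kits (375 kg).
Any selection reaching 3218 contains exactly 5 supplies.

5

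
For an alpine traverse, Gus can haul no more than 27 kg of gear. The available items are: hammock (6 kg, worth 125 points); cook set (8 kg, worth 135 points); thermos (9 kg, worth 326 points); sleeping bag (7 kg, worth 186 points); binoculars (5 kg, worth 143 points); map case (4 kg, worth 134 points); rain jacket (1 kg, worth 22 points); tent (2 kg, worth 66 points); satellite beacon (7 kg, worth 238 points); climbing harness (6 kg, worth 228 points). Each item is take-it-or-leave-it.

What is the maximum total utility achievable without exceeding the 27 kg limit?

948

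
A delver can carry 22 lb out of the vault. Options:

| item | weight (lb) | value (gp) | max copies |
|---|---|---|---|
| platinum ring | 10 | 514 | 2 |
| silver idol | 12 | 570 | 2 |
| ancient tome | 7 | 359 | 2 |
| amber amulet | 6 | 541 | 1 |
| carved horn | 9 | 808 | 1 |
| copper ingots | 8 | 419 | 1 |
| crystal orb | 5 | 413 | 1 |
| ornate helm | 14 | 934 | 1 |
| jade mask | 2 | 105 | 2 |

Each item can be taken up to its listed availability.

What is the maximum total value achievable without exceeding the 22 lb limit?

1867

By value per lb: amber amulet 90.17, carved horn 89.78, crystal orb 82.60, ornate helm 66.71 lead.
Taking amber amulet + carved horn + crystal orb + jade mask: 22 lb used, 1867 in value.
Nothing else within 22 lb beats 1867.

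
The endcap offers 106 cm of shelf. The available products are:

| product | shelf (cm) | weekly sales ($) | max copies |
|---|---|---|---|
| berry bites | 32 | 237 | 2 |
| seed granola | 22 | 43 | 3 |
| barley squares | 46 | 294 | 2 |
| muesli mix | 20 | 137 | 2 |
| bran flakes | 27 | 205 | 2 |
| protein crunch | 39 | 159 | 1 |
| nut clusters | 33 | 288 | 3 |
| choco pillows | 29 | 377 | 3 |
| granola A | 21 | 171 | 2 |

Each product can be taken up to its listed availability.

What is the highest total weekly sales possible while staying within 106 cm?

1131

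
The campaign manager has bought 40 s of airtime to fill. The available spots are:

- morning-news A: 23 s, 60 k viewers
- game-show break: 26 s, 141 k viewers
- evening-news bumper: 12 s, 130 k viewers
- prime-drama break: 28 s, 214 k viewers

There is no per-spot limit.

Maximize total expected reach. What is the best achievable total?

Best packing: 3×evening-news bumper — 36 s, 390 total.
No other feasible combination exceeds 390.

390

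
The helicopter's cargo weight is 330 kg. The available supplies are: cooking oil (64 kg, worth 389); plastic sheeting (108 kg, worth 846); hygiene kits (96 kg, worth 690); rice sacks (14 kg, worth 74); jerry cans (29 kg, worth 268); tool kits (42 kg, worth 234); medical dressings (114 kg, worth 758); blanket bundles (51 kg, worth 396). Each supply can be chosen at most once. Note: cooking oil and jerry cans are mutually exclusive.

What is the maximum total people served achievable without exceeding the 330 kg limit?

Best packing: plastic sheeting + hygiene kits + jerry cans + tool kits + blanket bundles — 326 kg, 2434 total.
That's the maximum — no feasible swap from here does better than 2434.

2434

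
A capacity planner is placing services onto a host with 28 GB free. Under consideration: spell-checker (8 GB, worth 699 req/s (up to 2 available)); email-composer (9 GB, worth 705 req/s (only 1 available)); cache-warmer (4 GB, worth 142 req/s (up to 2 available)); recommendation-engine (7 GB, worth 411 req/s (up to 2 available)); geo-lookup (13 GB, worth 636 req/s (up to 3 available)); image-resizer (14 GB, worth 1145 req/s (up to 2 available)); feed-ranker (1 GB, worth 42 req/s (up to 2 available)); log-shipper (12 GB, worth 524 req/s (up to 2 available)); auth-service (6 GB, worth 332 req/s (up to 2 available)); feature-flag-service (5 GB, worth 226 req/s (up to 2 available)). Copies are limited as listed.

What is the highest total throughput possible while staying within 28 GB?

A density-first pass picks 2×spell-checker + email-composer + 2×feed-ranker — 2187 at 27 GB.
The 27 GB tied up in 2×spell-checker and email-composer and 2×feed-ranker is better spent on 2×image-resizer — total rises to 2290 (28 GB).

2290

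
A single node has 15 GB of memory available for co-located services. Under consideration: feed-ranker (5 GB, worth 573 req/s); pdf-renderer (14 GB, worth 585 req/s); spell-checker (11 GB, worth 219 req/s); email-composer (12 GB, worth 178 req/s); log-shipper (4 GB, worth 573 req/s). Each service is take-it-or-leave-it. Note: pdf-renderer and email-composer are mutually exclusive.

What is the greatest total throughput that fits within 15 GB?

1146

Taking feed-ranker + log-shipper: 9 GB used, 1146 in throughput.
Every other selection either busts 15 GB or breaks a pairing rule or fails to beat 1146.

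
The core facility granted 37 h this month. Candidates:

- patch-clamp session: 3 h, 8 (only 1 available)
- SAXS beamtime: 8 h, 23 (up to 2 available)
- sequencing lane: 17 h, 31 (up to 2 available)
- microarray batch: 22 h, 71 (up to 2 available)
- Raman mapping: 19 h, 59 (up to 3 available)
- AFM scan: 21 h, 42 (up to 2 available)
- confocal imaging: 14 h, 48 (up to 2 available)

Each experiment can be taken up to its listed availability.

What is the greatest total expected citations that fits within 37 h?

119

SAXS beamtime + 2×confocal imaging uses 36 of the 37 h and totals 119.
Nothing else within 37 h beats 119.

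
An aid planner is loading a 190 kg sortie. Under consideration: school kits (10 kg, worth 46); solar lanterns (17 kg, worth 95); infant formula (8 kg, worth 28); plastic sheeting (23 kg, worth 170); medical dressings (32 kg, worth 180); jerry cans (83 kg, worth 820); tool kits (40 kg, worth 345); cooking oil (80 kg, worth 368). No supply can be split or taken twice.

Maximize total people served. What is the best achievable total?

Best packing: school kits + plastic sheeting + medical dressings + jerry cans + tool kits — 188 kg, 1561 total.
The closest alternative, infant formula + plastic sheeting + medical dressings + jerry cans + tool kits, reaches only 1543.

1561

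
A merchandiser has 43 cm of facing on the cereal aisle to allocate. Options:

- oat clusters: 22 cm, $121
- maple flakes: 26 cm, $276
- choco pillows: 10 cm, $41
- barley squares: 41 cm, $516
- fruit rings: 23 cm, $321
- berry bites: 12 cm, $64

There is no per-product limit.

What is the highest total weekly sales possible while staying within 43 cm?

516

Density check — fruit rings 13.96, barley squares 12.59, maple flakes 10.62, oat clusters 5.50 are the best per cm.
Greedy by ratio would take fruit rings + berry bites: 35 cm used, total 385.
Dropping fruit rings and berry bites frees 35 cm; slotting in barley squares (41 cm) lifts the total to 516 at 41 cm.
No other feasible combination exceeds 516.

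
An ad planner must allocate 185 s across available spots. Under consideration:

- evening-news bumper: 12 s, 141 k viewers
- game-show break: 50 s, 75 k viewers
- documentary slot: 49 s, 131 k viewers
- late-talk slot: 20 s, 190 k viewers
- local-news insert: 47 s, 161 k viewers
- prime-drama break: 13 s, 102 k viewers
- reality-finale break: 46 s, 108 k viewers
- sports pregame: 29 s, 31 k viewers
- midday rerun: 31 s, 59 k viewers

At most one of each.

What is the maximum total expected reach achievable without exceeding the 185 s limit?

By expected reach per s: evening-news bumper 11.75, late-talk slot 9.50, prime-drama break 7.85 lead.
Evening-news bumper + documentary slot + late-talk slot + local-news insert + prime-drama break + midday rerun uses 172 of the 185 s and totals 784.
Runner-up evening-news bumper + late-talk slot + local-news insert + prime-drama break + reality-finale break + midday rerun tops out at 761.

784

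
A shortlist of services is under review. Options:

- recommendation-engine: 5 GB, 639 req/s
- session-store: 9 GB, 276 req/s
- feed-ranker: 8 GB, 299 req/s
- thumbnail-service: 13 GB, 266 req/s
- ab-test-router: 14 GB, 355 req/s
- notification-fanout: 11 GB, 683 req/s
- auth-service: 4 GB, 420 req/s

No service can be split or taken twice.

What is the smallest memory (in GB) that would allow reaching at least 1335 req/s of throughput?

17

Minimise GB subject to total throughput ≥ 1335.
recommendation-engine + feed-ranker + auth-service reaches 1358 using 17 GB.
Below 17 GB the best achievable stays under 1335.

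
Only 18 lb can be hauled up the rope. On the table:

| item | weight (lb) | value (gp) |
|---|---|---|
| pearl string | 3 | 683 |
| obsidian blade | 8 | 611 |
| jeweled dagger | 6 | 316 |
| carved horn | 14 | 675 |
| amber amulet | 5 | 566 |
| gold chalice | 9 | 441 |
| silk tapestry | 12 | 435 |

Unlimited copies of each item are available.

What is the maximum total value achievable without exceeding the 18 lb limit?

4098

Density check — pearl string 227.67, amber amulet 113.20, obsidian blade 76.38 are the best per lb.
6×pearl string uses 18 of the 18 lb and totals 4098.
Every other selection either busts 18 lb or fails to beat 4098.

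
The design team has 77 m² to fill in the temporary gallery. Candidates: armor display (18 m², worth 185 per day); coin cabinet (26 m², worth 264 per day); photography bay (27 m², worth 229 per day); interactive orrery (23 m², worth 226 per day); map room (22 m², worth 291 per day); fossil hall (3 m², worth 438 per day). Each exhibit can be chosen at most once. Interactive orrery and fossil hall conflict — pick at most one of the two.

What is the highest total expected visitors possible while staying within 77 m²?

1178

Ranking by ratio (expected visitors/m²): fossil hall 146.00, map room 13.23, armor display 10.28, coin cabinet 10.15.
The ratio ordering already packs tightly: armor display + coin cabinet + map room + fossil hall, 69 m², 1178.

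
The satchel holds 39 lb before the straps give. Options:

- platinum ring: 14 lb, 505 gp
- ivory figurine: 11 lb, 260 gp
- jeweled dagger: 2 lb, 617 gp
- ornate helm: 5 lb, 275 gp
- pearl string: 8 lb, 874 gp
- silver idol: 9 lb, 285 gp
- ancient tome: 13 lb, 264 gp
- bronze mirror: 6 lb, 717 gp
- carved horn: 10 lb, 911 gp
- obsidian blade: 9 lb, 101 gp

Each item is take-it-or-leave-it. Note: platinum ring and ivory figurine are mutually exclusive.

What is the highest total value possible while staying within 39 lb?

3404

The ratio heuristic lands on jeweled dagger + ornate helm + pearl string + bronze mirror + carved horn (3394) but leaves 8 lb idle.
The 5 lb tied up in ornate helm is better spent on silver idol — total rises to 3404 (35 lb).
No other feasible combination exceeds 3404.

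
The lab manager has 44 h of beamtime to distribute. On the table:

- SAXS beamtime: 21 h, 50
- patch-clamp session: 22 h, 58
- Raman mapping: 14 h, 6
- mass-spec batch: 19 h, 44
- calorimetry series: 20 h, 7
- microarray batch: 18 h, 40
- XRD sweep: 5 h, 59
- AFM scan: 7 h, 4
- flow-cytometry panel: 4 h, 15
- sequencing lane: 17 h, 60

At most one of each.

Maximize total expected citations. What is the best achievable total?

177

Taking the top-ratio experiments first gives microarray batch + XRD sweep + flow-cytometry panel + sequencing lane for 174 (44 h).
Dropping microarray batch and flow-cytometry panel frees 22 h; slotting in patch-clamp session (22 h) lifts the total to 177 at 44 h.
Runner-up microarray batch + XRD sweep + flow-cytometry panel + sequencing lane tops out at 174.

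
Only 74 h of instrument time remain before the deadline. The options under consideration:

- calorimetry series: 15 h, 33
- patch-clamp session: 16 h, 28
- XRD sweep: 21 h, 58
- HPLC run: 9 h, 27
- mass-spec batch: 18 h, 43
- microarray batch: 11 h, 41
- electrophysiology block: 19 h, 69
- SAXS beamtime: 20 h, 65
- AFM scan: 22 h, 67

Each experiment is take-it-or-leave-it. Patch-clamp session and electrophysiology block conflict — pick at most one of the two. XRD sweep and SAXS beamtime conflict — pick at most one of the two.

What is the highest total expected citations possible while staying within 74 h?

The ratio ordering already packs tightly: microarray batch + electrophysiology block + SAXS beamtime + AFM scan, 72 h, 242.

242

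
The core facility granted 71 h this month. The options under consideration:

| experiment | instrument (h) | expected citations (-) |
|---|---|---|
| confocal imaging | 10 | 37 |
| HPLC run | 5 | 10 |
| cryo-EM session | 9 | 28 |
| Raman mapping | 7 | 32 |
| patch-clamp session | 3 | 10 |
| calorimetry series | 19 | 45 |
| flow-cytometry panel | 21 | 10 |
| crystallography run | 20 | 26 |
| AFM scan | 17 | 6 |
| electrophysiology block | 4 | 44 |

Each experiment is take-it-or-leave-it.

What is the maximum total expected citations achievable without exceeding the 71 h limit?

Taking the top-ratio experiments first gives confocal imaging + HPLC run + cryo-EM session + Raman mapping + patch-clamp session + calorimetry series + electrophysiology block for 206 (57 h).
Replace HPLC run and patch-clamp session with crystallography run: the trade gains 6 net, giving 212 at 69 h.
No other feasible combination exceeds 212.

212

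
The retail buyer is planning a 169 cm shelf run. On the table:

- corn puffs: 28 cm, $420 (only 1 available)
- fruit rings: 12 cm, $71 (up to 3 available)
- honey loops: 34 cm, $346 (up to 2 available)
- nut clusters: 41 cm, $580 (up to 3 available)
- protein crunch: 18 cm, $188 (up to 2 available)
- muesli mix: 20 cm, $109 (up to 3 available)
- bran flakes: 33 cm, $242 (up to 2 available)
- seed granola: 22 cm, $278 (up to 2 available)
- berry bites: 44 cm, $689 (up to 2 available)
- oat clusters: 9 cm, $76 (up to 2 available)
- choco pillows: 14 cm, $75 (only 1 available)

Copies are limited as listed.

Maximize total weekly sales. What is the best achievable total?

Ranking by ratio (weekly sales/cm): berry bites 15.66, corn puffs 15.00, nut clusters 14.15, seed granola 12.64.
Corn puffs + nut clusters + 2×berry bites + oat clusters uses 166 of the 169 cm and totals 2454.
The spare 3 cm is too small for any remaining product, and no exchange beats 2454.

2454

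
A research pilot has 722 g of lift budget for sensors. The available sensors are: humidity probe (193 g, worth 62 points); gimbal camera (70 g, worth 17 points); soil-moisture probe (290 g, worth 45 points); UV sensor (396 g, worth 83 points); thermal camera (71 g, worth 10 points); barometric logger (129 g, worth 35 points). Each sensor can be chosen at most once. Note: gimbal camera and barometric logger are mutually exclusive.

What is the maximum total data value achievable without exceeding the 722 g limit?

180

Humidity probe + UV sensor + barometric logger uses 718 of the 722 g and totals 180.
No other feasible combination exceeds 180.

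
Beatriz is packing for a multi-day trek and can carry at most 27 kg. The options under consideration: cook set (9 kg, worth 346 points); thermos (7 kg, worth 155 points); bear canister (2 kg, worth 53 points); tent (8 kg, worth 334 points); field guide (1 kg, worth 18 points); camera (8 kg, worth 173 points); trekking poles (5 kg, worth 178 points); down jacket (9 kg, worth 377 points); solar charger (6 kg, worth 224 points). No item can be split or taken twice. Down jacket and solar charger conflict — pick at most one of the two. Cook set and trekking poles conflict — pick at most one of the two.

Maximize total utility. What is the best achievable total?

1075

Taking cook set + tent + field guide + down jacket: 27 kg used, 1075 in utility.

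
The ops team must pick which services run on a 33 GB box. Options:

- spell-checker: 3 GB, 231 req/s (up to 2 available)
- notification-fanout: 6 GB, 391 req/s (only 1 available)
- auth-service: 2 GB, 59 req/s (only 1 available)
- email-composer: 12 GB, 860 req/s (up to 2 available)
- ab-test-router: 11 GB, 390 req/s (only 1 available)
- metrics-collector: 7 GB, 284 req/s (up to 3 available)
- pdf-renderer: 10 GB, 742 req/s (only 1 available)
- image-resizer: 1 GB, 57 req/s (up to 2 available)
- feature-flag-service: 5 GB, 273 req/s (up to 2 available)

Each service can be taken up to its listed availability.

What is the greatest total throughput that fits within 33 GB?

2342

Greedy by ratio would take 2×spell-checker + auth-service + email-composer + pdf-renderer + 2×image-resizer: 32 GB used, total 2237.
Reworking the packing: spell-checker + notification-fanout + 2×email-composer uses 33 GB and improves the total to 2342.
That's the maximum — no swap from here does better than 2342.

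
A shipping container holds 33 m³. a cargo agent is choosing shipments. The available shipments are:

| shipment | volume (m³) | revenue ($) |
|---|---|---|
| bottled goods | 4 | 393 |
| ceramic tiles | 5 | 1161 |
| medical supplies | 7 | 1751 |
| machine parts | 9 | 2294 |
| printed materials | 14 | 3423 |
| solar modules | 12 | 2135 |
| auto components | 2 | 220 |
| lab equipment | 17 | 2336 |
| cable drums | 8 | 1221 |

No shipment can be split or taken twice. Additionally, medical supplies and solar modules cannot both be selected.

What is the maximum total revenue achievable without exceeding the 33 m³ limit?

Taking medical supplies + machine parts + printed materials + auto components: 32 m³ used, 7688 in revenue.
That's the maximum — no feasible swap from here does better than 7688.

7688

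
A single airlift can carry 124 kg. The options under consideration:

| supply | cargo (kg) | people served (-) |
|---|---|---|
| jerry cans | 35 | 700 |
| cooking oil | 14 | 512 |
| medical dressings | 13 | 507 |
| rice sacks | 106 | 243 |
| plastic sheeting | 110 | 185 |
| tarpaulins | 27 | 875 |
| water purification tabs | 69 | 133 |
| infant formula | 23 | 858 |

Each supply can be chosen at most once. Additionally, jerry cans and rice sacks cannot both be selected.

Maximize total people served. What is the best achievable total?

The ratio ordering already packs tightly: jerry cans + cooking oil + medical dressings + tarpaulins + infant formula, 112 kg, 3452.
An exhaustive check of the 256 subsets confirms 3452.

3452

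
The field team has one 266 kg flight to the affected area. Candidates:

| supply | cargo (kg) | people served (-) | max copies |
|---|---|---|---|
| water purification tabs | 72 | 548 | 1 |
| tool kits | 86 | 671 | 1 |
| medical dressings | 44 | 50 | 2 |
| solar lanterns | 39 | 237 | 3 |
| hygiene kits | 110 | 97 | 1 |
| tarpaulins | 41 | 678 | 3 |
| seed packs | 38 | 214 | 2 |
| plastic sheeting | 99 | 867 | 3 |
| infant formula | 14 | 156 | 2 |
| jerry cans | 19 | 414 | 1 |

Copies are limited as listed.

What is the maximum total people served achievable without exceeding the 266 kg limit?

Filling by ratio: tool kits + 3×tarpaulins + 2×infant formula + jerry cans for 3431, with 10 kg left unused.
Replace tool kits and infant formula with plastic sheeting: the trade gains 40 net, giving 3471 at 255 kg.

3471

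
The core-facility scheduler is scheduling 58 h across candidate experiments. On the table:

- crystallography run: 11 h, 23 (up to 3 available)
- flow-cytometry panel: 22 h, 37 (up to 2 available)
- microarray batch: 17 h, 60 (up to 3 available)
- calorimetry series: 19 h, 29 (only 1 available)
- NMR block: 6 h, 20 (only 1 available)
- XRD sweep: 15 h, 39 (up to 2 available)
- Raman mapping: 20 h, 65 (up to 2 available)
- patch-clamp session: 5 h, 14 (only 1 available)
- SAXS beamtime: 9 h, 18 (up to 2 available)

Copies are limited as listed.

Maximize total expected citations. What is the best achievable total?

200

By expected citations per h: microarray batch 3.53, NMR block 3.33, Raman mapping 3.25 lead.
3×microarray batch + NMR block uses 57 of the 58 h and totals 200.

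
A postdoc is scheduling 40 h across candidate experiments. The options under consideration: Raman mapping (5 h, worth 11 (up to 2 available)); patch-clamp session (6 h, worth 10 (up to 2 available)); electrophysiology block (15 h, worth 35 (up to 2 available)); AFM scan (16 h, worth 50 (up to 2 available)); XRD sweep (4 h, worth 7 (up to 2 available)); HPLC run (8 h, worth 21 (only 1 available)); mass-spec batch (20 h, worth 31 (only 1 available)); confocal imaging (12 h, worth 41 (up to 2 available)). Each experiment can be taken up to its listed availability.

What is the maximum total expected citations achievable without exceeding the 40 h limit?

132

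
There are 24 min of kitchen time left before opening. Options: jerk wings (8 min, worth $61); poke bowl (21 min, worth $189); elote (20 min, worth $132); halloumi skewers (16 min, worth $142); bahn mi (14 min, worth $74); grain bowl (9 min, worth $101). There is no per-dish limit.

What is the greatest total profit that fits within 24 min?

203

Ranking by ratio (profit/min): grain bowl 11.22, poke bowl 9.00, halloumi skewers 8.88.
Greedy by ratio would take 2×grain bowl: 18 min used, total 202.
The 18 min tied up in 2×grain bowl is better spent on jerk wings + halloumi skewers — total rises to 203 (24 min).
That's the maximum — no swap from here does better than 203.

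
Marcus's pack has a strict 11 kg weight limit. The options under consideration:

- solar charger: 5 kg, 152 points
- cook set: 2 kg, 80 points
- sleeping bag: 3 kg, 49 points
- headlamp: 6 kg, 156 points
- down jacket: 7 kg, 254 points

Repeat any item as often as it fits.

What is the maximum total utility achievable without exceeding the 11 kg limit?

The ratio heuristic lands on 5×cook set (400) but leaves 1 kg idle.
The 6 kg tied up in 3×cook set is better spent on down jacket — total rises to 414 (11 kg).
Every other selection either busts 11 kg or fails to beat 414.

414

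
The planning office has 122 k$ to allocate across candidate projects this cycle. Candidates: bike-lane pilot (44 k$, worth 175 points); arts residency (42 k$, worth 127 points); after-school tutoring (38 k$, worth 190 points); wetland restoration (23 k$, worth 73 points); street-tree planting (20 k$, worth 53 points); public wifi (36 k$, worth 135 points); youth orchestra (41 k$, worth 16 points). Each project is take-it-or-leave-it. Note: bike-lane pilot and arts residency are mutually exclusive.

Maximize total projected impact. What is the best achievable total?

500

By projected impact per k$: after-school tutoring 5.00, bike-lane pilot 3.98, public wifi 3.75, wetland restoration 3.17 lead.
The ratio ordering already packs tightly: bike-lane pilot + after-school tutoring + public wifi, 118 k$, 500.
Next best is arts residency + after-school tutoring + public wifi at 452 (116 k$) — short by 48.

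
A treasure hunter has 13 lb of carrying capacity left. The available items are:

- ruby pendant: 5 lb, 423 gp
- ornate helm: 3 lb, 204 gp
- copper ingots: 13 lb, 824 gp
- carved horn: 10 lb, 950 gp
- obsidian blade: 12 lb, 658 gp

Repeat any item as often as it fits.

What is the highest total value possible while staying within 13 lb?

1154

Taking ornate helm + carved horn: 13 lb used, 1154 in value.
Nothing else within 13 lb beats 1154.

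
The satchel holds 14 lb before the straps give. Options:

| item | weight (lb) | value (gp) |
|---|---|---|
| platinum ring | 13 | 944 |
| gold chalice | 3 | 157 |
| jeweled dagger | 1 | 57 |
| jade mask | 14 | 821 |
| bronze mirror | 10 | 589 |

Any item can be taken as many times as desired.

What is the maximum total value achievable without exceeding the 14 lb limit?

1001

Platinum ring + jeweled dagger uses 14 of the 14 lb and totals 1001.
No other feasible combination exceeds 1001.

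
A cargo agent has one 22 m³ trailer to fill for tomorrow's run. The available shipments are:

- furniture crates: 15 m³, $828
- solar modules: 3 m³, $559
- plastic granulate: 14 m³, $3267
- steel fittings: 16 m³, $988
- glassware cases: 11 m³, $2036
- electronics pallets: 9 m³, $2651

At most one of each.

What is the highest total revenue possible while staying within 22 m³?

4687

Ranking by ratio (revenue/m³): electronics pallets 294.56, plastic granulate 233.36, solar modules 186.33.
Filling by ratio: solar modules + electronics pallets for 3210, with 10 m³ left unused.
The 3 m³ tied up in solar modules is better spent on glassware cases — total rises to 4687 (20 m³).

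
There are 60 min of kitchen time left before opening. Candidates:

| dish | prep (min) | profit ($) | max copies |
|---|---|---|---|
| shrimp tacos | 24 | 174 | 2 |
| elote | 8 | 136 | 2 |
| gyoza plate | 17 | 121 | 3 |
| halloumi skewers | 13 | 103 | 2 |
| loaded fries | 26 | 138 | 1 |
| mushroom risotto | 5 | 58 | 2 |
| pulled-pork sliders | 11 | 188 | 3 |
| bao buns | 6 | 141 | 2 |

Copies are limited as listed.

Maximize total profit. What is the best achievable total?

Ranking by ratio (profit/min): bao buns 23.50, pulled-pork sliders 17.09, elote 17.00.
Greedy by ratio would take elote + mushroom risotto + 3×pulled-pork sliders + 2×bao buns: 58 min used, total 1040.
Replace pulled-pork sliders with elote + mushroom risotto: the trade gains 6 net, giving 1046 at 60 min.
Every other selection either busts 60 min or exceeds an availability limit or fails to beat 1046.

1046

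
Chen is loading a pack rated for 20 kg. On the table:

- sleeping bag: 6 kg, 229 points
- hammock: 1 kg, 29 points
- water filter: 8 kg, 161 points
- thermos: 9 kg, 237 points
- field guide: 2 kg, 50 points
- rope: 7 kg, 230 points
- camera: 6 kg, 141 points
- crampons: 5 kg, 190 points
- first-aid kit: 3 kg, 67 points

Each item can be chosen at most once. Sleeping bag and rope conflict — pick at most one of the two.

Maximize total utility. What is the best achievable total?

656

Sleeping bag + thermos + crampons uses 20 of the 20 kg and totals 656.
Next best is sleeping bag + hammock + field guide + camera + crampons at 639 (20 kg) — short by 17.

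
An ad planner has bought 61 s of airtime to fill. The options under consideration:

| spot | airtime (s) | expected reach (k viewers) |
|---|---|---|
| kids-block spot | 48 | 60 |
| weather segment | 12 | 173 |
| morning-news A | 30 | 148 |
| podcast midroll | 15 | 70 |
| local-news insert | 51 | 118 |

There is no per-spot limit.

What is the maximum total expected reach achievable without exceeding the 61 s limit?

5×weather segment uses 60 of the 61 s and totals 865.
That's the maximum — no swap from here does better than 865.

865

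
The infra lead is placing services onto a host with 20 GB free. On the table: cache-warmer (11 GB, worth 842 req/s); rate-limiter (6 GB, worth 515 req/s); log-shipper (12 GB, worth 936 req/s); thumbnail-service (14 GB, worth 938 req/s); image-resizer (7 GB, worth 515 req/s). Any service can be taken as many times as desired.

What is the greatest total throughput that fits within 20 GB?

1545

By throughput per GB: rate-limiter 85.83, log-shipper 78.00, cache-warmer 76.55 lead.
Best packing: 3×rate-limiter — 18 GB, 1545 total.
Nothing else within 20 GB beats 1545.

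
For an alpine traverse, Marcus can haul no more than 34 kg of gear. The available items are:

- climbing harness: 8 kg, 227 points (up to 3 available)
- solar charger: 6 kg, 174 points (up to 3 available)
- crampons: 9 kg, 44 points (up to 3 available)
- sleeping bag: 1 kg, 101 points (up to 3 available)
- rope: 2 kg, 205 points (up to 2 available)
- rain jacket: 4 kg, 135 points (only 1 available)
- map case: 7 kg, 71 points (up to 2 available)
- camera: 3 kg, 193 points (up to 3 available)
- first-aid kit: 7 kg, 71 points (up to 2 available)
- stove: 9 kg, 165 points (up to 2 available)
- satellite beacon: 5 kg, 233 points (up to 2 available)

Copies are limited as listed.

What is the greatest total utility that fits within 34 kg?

1985

Ranking by ratio (utility/kg): rope 102.50, sleeping bag 101.00, camera 64.33, satellite beacon 46.60.
The ratio heuristic lands on 3×sleeping bag + 2×rope + rain jacket + 3×camera + 2×satellite beacon (1893) but leaves 4 kg idle.
Replace rain jacket with climbing harness: the trade gains 92 net, giving 1985 at 34 kg.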